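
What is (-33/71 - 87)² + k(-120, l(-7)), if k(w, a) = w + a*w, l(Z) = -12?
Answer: 45218220/5041 ≈ 8970.1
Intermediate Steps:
(-33/71 - 87)² + k(-120, l(-7)) = (-33/71 - 87)² - 120*(1 - 12) = (-33*1/71 - 87)² - 120*(-11) = (-33/71 - 87)² + 1320 = (-6210/71)² + 1320 = 38564100/5041 + 1320 = 45218220/5041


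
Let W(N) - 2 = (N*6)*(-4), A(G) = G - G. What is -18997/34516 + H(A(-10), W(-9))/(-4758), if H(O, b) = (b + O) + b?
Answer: -52718351/82113564 ≈ -0.64202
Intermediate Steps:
A(G) = 0
W(N) = 2 - 24*N (W(N) = 2 + (N*6)*(-4) = 2 + (6*N)*(-4) = 2 - 24*N)
H(O, b) = O + 2*b (H(O, b) = (O + b) + b = O + 2*b)
-18997/34516 + H(A(-10), W(-9))/(-4758) = -18997/34516 + (0 + 2*(2 - 24*(-9)))/(-4758) = -18997*1/34516 + (0 + 2*(2 + 216))*(-1/4758) = -18997/34516 + (0 + 2*218)*(-1/4758) = -18997/34516 + (0 + 436)*(-1/4758) = -18997/34516 + 436*(-1/4758) = -18997/34516 - 218/2379 = -52718351/82113564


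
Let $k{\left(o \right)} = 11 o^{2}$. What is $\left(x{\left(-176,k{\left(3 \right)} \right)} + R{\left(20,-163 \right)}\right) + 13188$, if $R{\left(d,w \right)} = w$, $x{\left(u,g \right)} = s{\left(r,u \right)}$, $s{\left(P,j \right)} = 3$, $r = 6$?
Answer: $13028$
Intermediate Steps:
$x{\left(u,g \right)} = 3$
$\left(x{\left(-176,k{\left(3 \right)} \right)} + R{\left(20,-163 \right)}\right) + 13188 = \left(3 - 163\right) + 13188 = -160 + 13188 = 13028$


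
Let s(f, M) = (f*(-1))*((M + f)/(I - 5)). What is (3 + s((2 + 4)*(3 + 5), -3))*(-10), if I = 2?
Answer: -7230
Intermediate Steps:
s(f, M) = -f*(-M/3 - f/3) (s(f, M) = (f*(-1))*((M + f)/(2 - 5)) = (-f)*((M + f)/(-3)) = (-f)*((M + f)*(-⅓)) = (-f)*(-M/3 - f/3) = -f*(-M/3 - f/3))
(3 + s((2 + 4)*(3 + 5), -3))*(-10) = (3 + ((2 + 4)*(3 + 5))*(-3 + (2 + 4)*(3 + 5))/3)*(-10) = (3 + (6*8)*(-3 + 6*8)/3)*(-10) = (3 + (⅓)*48*(-3 + 48))*(-10) = (3 + (⅓)*48*45)*(-10) = (3 + 720)*(-10) = 723*(-10) = -7230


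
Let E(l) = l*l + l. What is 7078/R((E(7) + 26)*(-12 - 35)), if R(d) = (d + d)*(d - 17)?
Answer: 3539/14918834 ≈ 0.00023722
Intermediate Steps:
E(l) = l + l² (E(l) = l² + l = l + l²)
R(d) = 2*d*(-17 + d) (R(d) = (2*d)*(-17 + d) = 2*d*(-17 + d))
7078/R((E(7) + 26)*(-12 - 35)) = 7078/((2*((7*(1 + 7) + 26)*(-12 - 35))*(-17 + (7*(1 + 7) + 26)*(-12 - 35)))) = 7078/((2*((7*8 + 26)*(-47))*(-17 + (7*8 + 26)*(-47)))) = 7078/((2*((56 + 26)*(-47))*(-17 + (56 + 26)*(-47)))) = 7078/((2*(82*(-47))*(-17 + 82*(-47)))) = 7078/((2*(-3854)*(-17 - 3854))) = 7078/((2*(-3854)*(-3871))) = 7078/29837668 = 7078*(1/29837668) = 3539/14918834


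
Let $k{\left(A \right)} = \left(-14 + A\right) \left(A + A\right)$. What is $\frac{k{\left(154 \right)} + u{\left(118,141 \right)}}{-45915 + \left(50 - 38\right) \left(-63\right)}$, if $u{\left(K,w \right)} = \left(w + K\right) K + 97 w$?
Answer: $- \frac{87359}{46671} \approx -1.8718$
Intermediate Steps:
$k{\left(A \right)} = 2 A \left(-14 + A\right)$ ($k{\left(A \right)} = \left(-14 + A\right) 2 A = 2 A \left(-14 + A\right)$)
$u{\left(K,w \right)} = 97 w + K \left(K + w\right)$ ($u{\left(K,w \right)} = \left(K + w\right) K + 97 w = K \left(K + w\right) + 97 w = 97 w + K \left(K + w\right)$)
$\frac{k{\left(154 \right)} + u{\left(118,141 \right)}}{-45915 + \left(50 - 38\right) \left(-63\right)} = \frac{2 \cdot 154 \left(-14 + 154\right) + \left(118^{2} + 97 \cdot 141 + 118 \cdot 141\right)}{-45915 + \left(50 - 38\right) \left(-63\right)} = \frac{2 \cdot 154 \cdot 140 + \left(13924 + 13677 + 16638\right)}{-45915 + 12 \left(-63\right)} = \frac{43120 + 44239}{-45915 - 756} = \frac{87359}{-46671} = 87359 \left(- \frac{1}{46671}\right) = - \frac{87359}{46671}$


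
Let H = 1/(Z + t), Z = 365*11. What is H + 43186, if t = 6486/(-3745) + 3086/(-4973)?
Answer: 3227336712741707/74731086327 ≈ 43186.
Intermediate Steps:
Z = 4015
t = -43811948/18623885 (t = 6486*(-1/3745) + 3086*(-1/4973) = -6486/3745 - 3086/4973 = -43811948/18623885 ≈ -2.3525)
H = 18623885/74731086327 (H = 1/(4015 - 43811948/18623885) = 1/(74731086327/18623885) = 18623885/74731086327 ≈ 0.00024921)
H + 43186 = 18623885/74731086327 + 43186 = 3227336712741707/74731086327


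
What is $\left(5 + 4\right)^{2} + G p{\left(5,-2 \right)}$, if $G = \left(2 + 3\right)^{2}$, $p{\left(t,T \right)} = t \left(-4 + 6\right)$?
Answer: $331$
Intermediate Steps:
$p{\left(t,T \right)} = 2 t$ ($p{\left(t,T \right)} = t 2 = 2 t$)
$G = 25$ ($G = 5^{2} = 25$)
$\left(5 + 4\right)^{2} + G p{\left(5,-2 \right)} = \left(5 + 4\right)^{2} + 25 \cdot 2 \cdot 5 = 9^{2} + 25 \cdot 10 = 81 + 250 = 331$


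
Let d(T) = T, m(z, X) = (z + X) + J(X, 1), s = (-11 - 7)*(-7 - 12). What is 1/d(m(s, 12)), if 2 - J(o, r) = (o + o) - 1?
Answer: 1/333 ≈ 0.0030030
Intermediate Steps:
J(o, r) = 3 - 2*o (J(o, r) = 2 - ((o + o) - 1) = 2 - (2*o - 1) = 2 - (-1 + 2*o) = 2 + (1 - 2*o) = 3 - 2*o)
s = 342 (s = -18*(-19) = 342)
m(z, X) = 3 + z - X (m(z, X) = (z + X) + (3 - 2*X) = (X + z) + (3 - 2*X) = 3 + z - X)
1/d(m(s, 12)) = 1/(3 + 342 - 1*12) = 1/(3 + 342 - 12) = 1/333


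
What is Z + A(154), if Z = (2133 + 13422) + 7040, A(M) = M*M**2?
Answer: 3674859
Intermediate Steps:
A(M) = M**3
Z = 22595 (Z = 15555 + 7040 = 22595)
Z + A(154) = 22595 + 154**3 = 22595 + 3652264 = 3674859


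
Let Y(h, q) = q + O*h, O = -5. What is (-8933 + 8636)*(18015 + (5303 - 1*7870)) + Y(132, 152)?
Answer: -4588564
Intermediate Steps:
Y(h, q) = q - 5*h
(-8933 + 8636)*(18015 + (5303 - 1*7870)) + Y(132, 152) = (-8933 + 8636)*(18015 + (5303 - 1*7870)) + (152 - 5*132) = -297*(18015 + (5303 - 7870)) + (152 - 660) = -297*(18015 - 2567) - 508 = -297*15448 - 508 = -4588056 - 508 = -4588564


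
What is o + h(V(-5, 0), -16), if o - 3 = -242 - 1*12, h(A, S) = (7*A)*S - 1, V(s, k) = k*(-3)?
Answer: -252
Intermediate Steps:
V(s, k) = -3*k
h(A, S) = -1 + 7*A*S (h(A, S) = 7*A*S - 1 = -1 + 7*A*S)
o = -251 (o = 3 + (-242 - 1*12) = 3 + (-242 - 12) = 3 - 254 = -251)
o + h(V(-5, 0), -16) = -251 + (-1 + 7*(-3*0)*(-16)) = -251 + (-1 + 7*0*(-16)) = -251 + (-1 + 0) = -251 - 1 = -252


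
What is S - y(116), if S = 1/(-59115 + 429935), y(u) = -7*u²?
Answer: 34928277441/370820 ≈ 94192.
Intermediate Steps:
S = 1/370820 ≈ 2.6967e-6
S - y(116) = 1/370820 - (-7)*116² = 1/370820 - (-7)*13456 = 1/370820 - 1*(-94192) = 1/370820 + 94192 = 34928277441/370820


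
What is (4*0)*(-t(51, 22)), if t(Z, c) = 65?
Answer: 0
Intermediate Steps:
(4*0)*(-t(51, 22)) = (4*0)*(-1*65) = 0*(-65) = 0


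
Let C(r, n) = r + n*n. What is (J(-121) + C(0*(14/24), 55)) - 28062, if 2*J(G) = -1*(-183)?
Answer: -49891/2 ≈ -24946.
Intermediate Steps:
J(G) = 183/2 (J(G) = (-1*(-183))/2 = (½)*183 = 183/2)
C(r, n) = r + n²
(J(-121) + C(0*(14/24), 55)) - 28062 = (183/2 + (0*(14/24) + 55²)) - 28062 = (183/2 + (0*(14*(1/24)) + 3025)) - 28062 = (183/2 + (0*(7/12) + 3025)) - 28062 = (183/2 + (0 + 3025)) - 28062 = (183/2 + 3025) - 28062 = 6233/2 - 28062 = -49891/2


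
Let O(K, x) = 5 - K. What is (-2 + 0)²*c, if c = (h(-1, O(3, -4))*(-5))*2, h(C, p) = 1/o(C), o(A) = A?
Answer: 40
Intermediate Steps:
h(C, p) = 1/C
c = 10 (c = (-5/(-1))*2 = -1*(-5)*2 = 5*2 = 10)
(-2 + 0)²*c = (-2 + 0)²*10 = (-2)²*10 = 4*10 = 40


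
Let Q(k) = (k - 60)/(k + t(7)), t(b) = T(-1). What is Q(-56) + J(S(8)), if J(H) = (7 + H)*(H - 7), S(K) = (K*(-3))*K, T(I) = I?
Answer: 2098571/57 ≈ 36817.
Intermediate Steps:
S(K) = -3*K² (S(K) = (-3*K)*K = -3*K²)
t(b) = -1
J(H) = (-7 + H)*(7 + H) (J(H) = (7 + H)*(-7 + H) = (-7 + H)*(7 + H))
Q(k) = (-60 + k)/(-1 + k) (Q(k) = (k - 60)/(k - 1) = (-60 + k)/(-1 + k))
Q(-56) + J(S(8)) = (-60 - 56)/(-1 - 56) + (-49 + (-3*8²)²) = -116/(-57) + (-49 + (-3*64)²) = -1/57*(-116) + (-49 + (-192)²) = 116/57 + (-49 + 36864) = 116/57 + 36815 = 2098571/57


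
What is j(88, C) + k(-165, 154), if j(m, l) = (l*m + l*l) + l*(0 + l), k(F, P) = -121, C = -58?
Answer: 1503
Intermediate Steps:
j(m, l) = 2*l**2 + l*m (j(m, l) = (l*m + l**2) + l*l = (l**2 + l*m) + l**2 = 2*l**2 + l*m)
j(88, C) + k(-165, 154) = -58*(88 + 2*(-58)) - 121 = -58*(88 - 116) - 121 = -58*(-28) - 121 = 1624 - 121 = 1503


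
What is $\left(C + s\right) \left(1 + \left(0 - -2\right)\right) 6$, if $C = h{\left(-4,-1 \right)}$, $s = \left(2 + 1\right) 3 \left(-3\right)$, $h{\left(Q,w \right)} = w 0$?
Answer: $-486$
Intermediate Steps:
$h{\left(Q,w \right)} = 0$
$s = -27$ ($s = 3 \cdot 3 \left(-3\right) = 9 \left(-3\right) = -27$)
$C = 0$
$\left(C + s\right) \left(1 + \left(0 - -2\right)\right) 6 = \left(0 - 27\right) \left(1 + \left(0 - -2\right)\right) 6 = - 27 \left(1 + \left(0 + 2\right)\right) 6 = - 27 \left(1 + 2\right) 6 = - 27 \cdot 3 \cdot 6 = \left(-27\right) 18 = -486$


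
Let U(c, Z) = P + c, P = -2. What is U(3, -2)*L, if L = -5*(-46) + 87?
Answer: 317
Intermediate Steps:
U(c, Z) = -2 + c
L = 317 (L = 230 + 87 = 317)
U(3, -2)*L = (-2 + 3)*317 = 1*317 = 317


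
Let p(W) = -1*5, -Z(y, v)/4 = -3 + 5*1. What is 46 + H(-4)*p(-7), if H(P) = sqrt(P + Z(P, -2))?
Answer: 46 - 10*I*sqrt(3) ≈ 46.0 - 17.32*I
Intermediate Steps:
Z(y, v) = -8 (Z(y, v) = -4*(-3 + 5*1) = -4*(-3 + 5) = -4*2 = -8)
H(P) = sqrt(-8 + P) (H(P) = sqrt(P - 8) = sqrt(-8 + P))
p(W) = -5
46 + H(-4)*p(-7) = 46 + sqrt(-8 - 4)*(-5) = 46 + sqrt(-12)*(-5) = 46 + (2*I*sqrt(3))*(-5) = 46 - 10*I*sqrt(3)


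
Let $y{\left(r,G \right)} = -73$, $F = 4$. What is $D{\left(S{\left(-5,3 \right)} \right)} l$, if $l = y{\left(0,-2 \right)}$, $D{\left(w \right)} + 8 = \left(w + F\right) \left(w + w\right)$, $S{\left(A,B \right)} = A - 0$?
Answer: $-146$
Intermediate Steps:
$S{\left(A,B \right)} = A$ ($S{\left(A,B \right)} = A + 0 = A$)
$D{\left(w \right)} = -8 + 2 w \left(4 + w\right)$ ($D{\left(w \right)} = -8 + \left(w + 4\right) \left(w + w\right) = -8 + \left(4 + w\right) 2 w = -8 + 2 w \left(4 + w\right)$)
$l = -73$
$D{\left(S{\left(-5,3 \right)} \right)} l = \left(-8 + 2 \left(-5\right)^{2} + 8 \left(-5\right)\right) \left(-73\right) = \left(-8 + 2 \cdot 25 - 40\right) \left(-73\right) = \left(-8 + 50 - 40\right) \left(-73\right) = 2 \left(-73\right) = -146$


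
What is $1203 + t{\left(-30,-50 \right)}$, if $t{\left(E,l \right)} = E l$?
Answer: $2703$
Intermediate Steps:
$1203 + t{\left(-30,-50 \right)} = 1203 - -1500 = 1203 + 1500 = 2703$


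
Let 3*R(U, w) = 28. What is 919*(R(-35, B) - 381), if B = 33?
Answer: -1024685/3 ≈ -3.4156e+5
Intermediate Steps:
R(U, w) = 28/3 (R(U, w) = (⅓)*28 = 28/3)
919*(R(-35, B) - 381) = 919*(28/3 - 381) = 919*(-1115/3) = -1024685/3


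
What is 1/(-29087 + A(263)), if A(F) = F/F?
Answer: -1/29086 ≈ -3.4381e-5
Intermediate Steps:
A(F) = 1
1/(-29087 + A(263)) = 1/(-29087 + 1) = 1/(-29086) = -1/29086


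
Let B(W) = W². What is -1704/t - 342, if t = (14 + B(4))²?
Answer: -25792/75 ≈ -343.89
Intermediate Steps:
t = 900 (t = (14 + 4²)² = (14 + 16)² = 30² = 900)
-1704/t - 342 = -1704/900 - 342 = -1704*1/900 - 342 = -142/75 - 342 = -25792/75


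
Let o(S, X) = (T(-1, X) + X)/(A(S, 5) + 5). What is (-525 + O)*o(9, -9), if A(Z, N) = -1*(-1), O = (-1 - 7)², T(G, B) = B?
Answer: 1383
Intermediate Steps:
O = 64 (O = (-8)² = 64)
A(Z, N) = 1
o(S, X) = X/3 (o(S, X) = (X + X)/(1 + 5) = (2*X)/6 = (2*X)*(⅙) = X/3)
(-525 + O)*o(9, -9) = (-525 + 64)*((⅓)*(-9)) = -461*(-3) = 1383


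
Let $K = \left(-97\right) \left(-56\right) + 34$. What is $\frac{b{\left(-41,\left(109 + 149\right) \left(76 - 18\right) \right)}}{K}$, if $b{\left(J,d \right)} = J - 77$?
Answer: $- \frac{59}{2733} \approx -0.021588$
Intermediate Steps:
$K = 5466$ ($K = 5432 + 34 = 5466$)
$b{\left(J,d \right)} = -77 + J$
$\frac{b{\left(-41,\left(109 + 149\right) \left(76 - 18\right) \right)}}{K} = \frac{-77 - 41}{5466} = \left(-118\right) \frac{1}{5466} = - \frac{59}{2733}$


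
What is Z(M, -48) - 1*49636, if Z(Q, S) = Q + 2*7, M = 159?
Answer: -49463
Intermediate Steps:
Z(Q, S) = 14 + Q (Z(Q, S) = Q + 14 = 14 + Q)
Z(M, -48) - 1*49636 = (14 + 159) - 1*49636 = 173 - 49636 = -49463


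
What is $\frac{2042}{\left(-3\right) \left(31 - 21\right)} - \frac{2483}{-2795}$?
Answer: $- \frac{8666}{129} \approx -67.178$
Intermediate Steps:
$\frac{2042}{\left(-3\right) \left(31 - 21\right)} - \frac{2483}{-2795} = \frac{2042}{\left(-3\right) \left(31 - 21\right)} - - \frac{191}{215} = \frac{2042}{\left(-3\right) \left(31 - 21\right)} + \frac{191}{215} = \frac{2042}{\left(-3\right) 10} + \frac{191}{215} = \frac{2042}{-30} + \frac{191}{215} = 2042 \left(- \frac{1}{30}\right) + \frac{191}{215} = - \frac{1021}{15} + \frac{191}{215} = - \frac{8666}{129}$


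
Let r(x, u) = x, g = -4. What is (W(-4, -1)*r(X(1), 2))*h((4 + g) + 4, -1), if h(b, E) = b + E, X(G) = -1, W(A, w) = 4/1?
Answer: -12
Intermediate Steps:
W(A, w) = 4 (W(A, w) = 4*1 = 4)
h(b, E) = E + b
(W(-4, -1)*r(X(1), 2))*h((4 + g) + 4, -1) = (4*(-1))*(-1 + ((4 - 4) + 4)) = -4*(-1 + (0 + 4)) = -4*(-1 + 4) = -4*3 = -12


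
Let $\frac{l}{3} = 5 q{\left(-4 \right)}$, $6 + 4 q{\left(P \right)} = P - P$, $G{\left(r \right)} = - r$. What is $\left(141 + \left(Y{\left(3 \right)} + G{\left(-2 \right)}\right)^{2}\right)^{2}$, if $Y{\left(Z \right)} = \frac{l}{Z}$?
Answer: $\frac{469225}{16} \approx 29327.0$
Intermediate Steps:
$q{\left(P \right)} = - \frac{3}{2}$ ($q{\left(P \right)} = - \frac{3}{2} + \frac{P - P}{4} = - \frac{3}{2} + \frac{1}{4} \cdot 0 = - \frac{3}{2} + 0 = - \frac{3}{2}$)
$l = - \frac{45}{2}$ ($l = 3 \cdot 5 \left(- \frac{3}{2}\right) = 3 \left(- \frac{15}{2}\right) = - \frac{45}{2} \approx -22.5$)
$Y{\left(Z \right)} = - \frac{45}{2 Z}$
$\left(141 + \left(Y{\left(3 \right)} + G{\left(-2 \right)}\right)^{2}\right)^{2} = \left(141 + \left(- \frac{45}{2 \cdot 3} - -2\right)^{2}\right)^{2} = \left(141 + \left(\left(- \frac{45}{2}\right) \frac{1}{3} + 2\right)^{2}\right)^{2} = \left(141 + \left(- \frac{15}{2} + 2\right)^{2}\right)^{2} = \left(141 + \left(- \frac{11}{2}\right)^{2}\right)^{2} = \left(141 + \frac{121}{4}\right)^{2} = \left(\frac{685}{4}\right)^{2} = \frac{469225}{16}$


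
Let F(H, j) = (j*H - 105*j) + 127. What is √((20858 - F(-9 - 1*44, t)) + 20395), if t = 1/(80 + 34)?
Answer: √133622877/57 ≈ 202.80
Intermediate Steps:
t = 1/114 ≈ 0.0087719
F(H, j) = 127 - 105*j + H*j (F(H, j) = (H*j - 105*j) + 127 = (-105*j + H*j) + 127 = 127 - 105*j + H*j)
√((20858 - F(-9 - 1*44, t)) + 20395) = √((20858 - (127 - 105*1/114 + (-9 - 1*44)*(1/114))) + 20395) = √((20858 - (127 - 35/38 + (-9 - 44)*(1/114))) + 20395) = √((20858 - (127 - 35/38 - 53*1/114)) + 20395) = √((20858 - (127 - 35/38 - 53/114)) + 20395) = √((20858 - 1*7160/57) + 20395) = √((20858 - 7160/57) + 20395) = √(1181746/57 + 20395) = √(2344261/57) = √133622877/57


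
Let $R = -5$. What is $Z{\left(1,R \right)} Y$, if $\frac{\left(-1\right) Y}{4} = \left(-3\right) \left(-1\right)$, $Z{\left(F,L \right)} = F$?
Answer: $-12$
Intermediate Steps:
$Y = -12$ ($Y = - 4 \left(\left(-3\right) \left(-1\right)\right) = \left(-4\right) 3 = -12$)
$Z{\left(1,R \right)} Y = 1 \left(-12\right) = -12$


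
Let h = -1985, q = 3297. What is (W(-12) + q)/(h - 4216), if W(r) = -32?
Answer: -3265/6201 ≈ -0.52653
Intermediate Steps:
(W(-12) + q)/(h - 4216) = (-32 + 3297)/(-1985 - 4216) = 3265/(-6201) = 3265*(-1/6201) = -3265/6201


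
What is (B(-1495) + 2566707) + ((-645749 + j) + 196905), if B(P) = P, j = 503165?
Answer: 2619533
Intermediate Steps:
(B(-1495) + 2566707) + ((-645749 + j) + 196905) = (-1495 + 2566707) + ((-645749 + 503165) + 196905) = 2565212 + (-142584 + 196905) = 2565212 + 54321 = 2619533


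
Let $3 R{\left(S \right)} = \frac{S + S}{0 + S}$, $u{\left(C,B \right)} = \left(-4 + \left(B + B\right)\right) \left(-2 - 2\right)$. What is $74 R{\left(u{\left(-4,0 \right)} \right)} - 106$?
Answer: $- \frac{170}{3} \approx -56.667$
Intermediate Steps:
$u{\left(C,B \right)} = 16 - 8 B$ ($u{\left(C,B \right)} = \left(-4 + 2 B\right) \left(-4\right) = 16 - 8 B$)
$R{\left(S \right)} = \frac{2}{3}$ ($R{\left(S \right)} = \frac{\left(S + S\right) \frac{1}{0 + S}}{3} = \frac{2 S \frac{1}{S}}{3} = \frac{1}{3} \cdot 2 = \frac{2}{3}$)
$74 R{\left(u{\left(-4,0 \right)} \right)} - 106 = 74 \cdot \frac{2}{3} - 106 = \frac{148}{3} - 106 = - \frac{170}{3}$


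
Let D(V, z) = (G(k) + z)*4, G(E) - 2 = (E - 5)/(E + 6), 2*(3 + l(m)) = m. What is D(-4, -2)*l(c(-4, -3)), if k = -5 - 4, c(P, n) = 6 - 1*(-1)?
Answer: 28/3 ≈ 9.3333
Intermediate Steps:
c(P, n) = 7 (c(P, n) = 6 + 1 = 7)
l(m) = -3 + m/2
k = -9
G(E) = 2 + (-5 + E)/(6 + E) (G(E) = 2 + (E - 5)/(E + 6) = 2 + (-5 + E)/(6 + E))
D(V, z) = 80/3 + 4*z (D(V, z) = ((7 + 3*(-9))/(6 - 9) + z)*4 = ((7 - 27)/(-3) + z)*4 = (-⅓*(-20) + z)*4 = (20/3 + z)*4 = 80/3 + 4*z)
D(-4, -2)*l(c(-4, -3)) = (80/3 + 4*(-2))*(-3 + (½)*7) = (80/3 - 8)*(-3 + 7/2) = (56/3)*(½) = 28/3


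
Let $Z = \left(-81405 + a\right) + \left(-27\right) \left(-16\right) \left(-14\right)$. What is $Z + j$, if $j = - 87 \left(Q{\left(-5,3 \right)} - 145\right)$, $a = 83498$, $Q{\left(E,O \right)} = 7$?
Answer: $8051$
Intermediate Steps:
$Z = -3955$ ($Z = \left(-81405 + 83498\right) + \left(-27\right) \left(-16\right) \left(-14\right) = 2093 + 432 \left(-14\right) = 2093 - 6048 = -3955$)
$j = 12006$ ($j = - 87 \left(7 - 145\right) = \left(-87\right) \left(-138\right) = 12006$)
$Z + j = -3955 + 12006 = 8051$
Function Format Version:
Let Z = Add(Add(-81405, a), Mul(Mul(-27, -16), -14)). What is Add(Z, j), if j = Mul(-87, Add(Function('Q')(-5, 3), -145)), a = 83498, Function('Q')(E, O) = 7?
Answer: 8051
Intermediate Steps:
Z = -3955 (Z = Add(Add(-81405, 83498), Mul(Mul(-27, -16), -14)) = Add(2093, Mul(432, -14)) = Add(2093, -6048) = -3955)
j = 12006 (j = Mul(-87, Add(7, -145)) = Mul(-87, -138) = 12006)
Add(Z, j) = Add(-3955, 12006) = 8051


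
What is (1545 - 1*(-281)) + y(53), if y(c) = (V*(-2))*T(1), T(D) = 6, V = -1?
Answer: 1838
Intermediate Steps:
y(c) = 12 (y(c) = -1*(-2)*6 = 2*6 = 12)
(1545 - 1*(-281)) + y(53) = (1545 - 1*(-281)) + 12 = (1545 + 281) + 12 = 1826 + 12 = 1838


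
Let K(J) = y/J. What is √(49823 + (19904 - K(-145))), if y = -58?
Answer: 3*√193685/5 ≈ 264.06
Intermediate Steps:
K(J) = -58/J
√(49823 + (19904 - K(-145))) = √(49823 + (19904 - (-58)/(-145))) = √(49823 + (19904 - (-58)*(-1)/145)) = √(49823 + (19904 - 1*⅖)) = √(49823 + (19904 - ⅖)) = √(49823 + 99518/5) = √(348633/5) = 3*√193685/5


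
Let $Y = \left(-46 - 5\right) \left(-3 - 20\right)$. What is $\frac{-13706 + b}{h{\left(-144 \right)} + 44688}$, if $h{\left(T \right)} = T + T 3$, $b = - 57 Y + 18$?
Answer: $- \frac{80549}{44112} \approx -1.826$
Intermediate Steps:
$Y = 1173$ ($Y = \left(-51\right) \left(-23\right) = 1173$)
$b = -66843$ ($b = \left(-57\right) 1173 + 18 = -66861 + 18 = -66843$)
$h{\left(T \right)} = 4 T$ ($h{\left(T \right)} = T + 3 T = 4 T$)
$\frac{-13706 + b}{h{\left(-144 \right)} + 44688} = \frac{-13706 - 66843}{4 \left(-144\right) + 44688} = - \frac{80549}{-576 + 44688} = - \frac{80549}{44112}$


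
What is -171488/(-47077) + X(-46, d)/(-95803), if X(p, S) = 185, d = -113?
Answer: 16420355619/4510117831 ≈ 3.6408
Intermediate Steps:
-171488/(-47077) + X(-46, d)/(-95803) = -171488/(-47077) + 185/(-95803) = -171488*(-1/47077) + 185*(-1/95803) = 171488/47077 - 185/95803 = 16420355619/4510117831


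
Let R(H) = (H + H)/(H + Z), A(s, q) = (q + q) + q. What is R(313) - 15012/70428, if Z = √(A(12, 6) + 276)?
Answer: 1027768697/573254575 - 4382*√6/97675 ≈ 1.6830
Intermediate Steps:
A(s, q) = 3*q (A(s, q) = 2*q + q = 3*q)
Z = 7*√6 (Z = √(3*6 + 276) = √(18 + 276) = √294 = 7*√6 ≈ 17.146)
R(H) = 2*H/(H + 7*√6) (R(H) = (H + H)/(H + 7*√6) = (2*H)/(H + 7*√6) = 2*H/(H + 7*√6))
R(313) - 15012/70428 = 2*313/(313 + 7*√6) - 15012/70428 = 626/(313 + 7*√6) - 15012*1/70428 = 626/(313 + 7*√6) - 1251/5869 = -1251/5869 + 626/(313 + 7*√6)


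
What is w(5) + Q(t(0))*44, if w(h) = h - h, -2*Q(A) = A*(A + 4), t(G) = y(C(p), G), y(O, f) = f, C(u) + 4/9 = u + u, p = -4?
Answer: 0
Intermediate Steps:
C(u) = -4/9 + 2*u (C(u) = -4/9 + (u + u) = -4/9 + 2*u)
t(G) = G
Q(A) = -A*(4 + A)/2 (Q(A) = -A*(A + 4)/2 = -A*(4 + A)/2)
w(h) = 0
w(5) + Q(t(0))*44 = 0 - 1/2*0*(4 + 0)*44 = 0 - 1/2*0*4*44 = 0 + 0*44 = 0 + 0 = 0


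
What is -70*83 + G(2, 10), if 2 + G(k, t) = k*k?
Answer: -5808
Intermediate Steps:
G(k, t) = -2 + k**2 (G(k, t) = -2 + k*k = -2 + k**2)
-70*83 + G(2, 10) = -70*83 + (-2 + 2**2) = -5810 + (-2 + 4) = -5810 + 2 = -5808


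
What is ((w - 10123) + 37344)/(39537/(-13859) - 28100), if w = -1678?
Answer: -354000437/389477437 ≈ -0.90891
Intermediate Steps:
((w - 10123) + 37344)/(39537/(-13859) - 28100) = ((-1678 - 10123) + 37344)/(39537/(-13859) - 28100) = (-11801 + 37344)/(39537*(-1/13859) - 28100) = 25543/(-39537/13859 - 28100) = 25543/(-389477437/13859) = 25543*(-13859/389477437) = -354000437/389477437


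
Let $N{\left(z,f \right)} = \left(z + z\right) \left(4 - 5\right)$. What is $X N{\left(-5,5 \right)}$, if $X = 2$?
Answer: $20$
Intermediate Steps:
$N{\left(z,f \right)} = - 2 z$ ($N{\left(z,f \right)} = 2 z \left(-1\right) = - 2 z$)
$X N{\left(-5,5 \right)} = 2 \left(\left(-2\right) \left(-5\right)\right) = 2 \cdot 10 = 20$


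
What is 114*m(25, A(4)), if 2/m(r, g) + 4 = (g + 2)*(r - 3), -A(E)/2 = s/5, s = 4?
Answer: 95/2 ≈ 47.500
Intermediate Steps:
A(E) = -8/5
m(r, g) = 2/(-4 + (-3 + r)*(2 + g)) (m(r, g) = 2/(-4 + (g + 2)*(r - 3)) = 2/(-4 + (2 + g)*(-3 + r)) = 2/(-4 + (-3 + r)*(2 + g)))
114*m(25, A(4)) = 114*(2/(-10 - 3*(-8/5) + 2*25 - 8/5*25)) = 114*(2/(-10 + 24/5 + 50 - 40)) = 114*(2/(24/5)) = 114*(2*(5/24)) = 114*(5/12) = 95/2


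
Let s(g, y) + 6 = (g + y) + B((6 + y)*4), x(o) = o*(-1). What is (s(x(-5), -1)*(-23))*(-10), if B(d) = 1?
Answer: -230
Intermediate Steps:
x(o) = -o
s(g, y) = -5 + g + y (s(g, y) = -6 + ((g + y) + 1) = -6 + (1 + g + y) = -5 + g + y)
(s(x(-5), -1)*(-23))*(-10) = ((-5 - 1*(-5) - 1)*(-23))*(-10) = ((-5 + 5 - 1)*(-23))*(-10) = -1*(-23)*(-10) = 23*(-10) = -230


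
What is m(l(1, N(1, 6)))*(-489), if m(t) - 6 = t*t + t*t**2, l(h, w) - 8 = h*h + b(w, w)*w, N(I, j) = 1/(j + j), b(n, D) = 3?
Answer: -27634857/64 ≈ -4.3179e+5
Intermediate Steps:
N(I, j) = 1/(2*j)
l(h, w) = 8 + h**2 + 3*w (l(h, w) = 8 + (h*h + 3*w) = 8 + (h**2 + 3*w) = 8 + h**2 + 3*w)
m(t) = 6 + t**2 + t**3 (m(t) = 6 + (t*t + t*t**2) = 6 + (t**2 + t**3) = 6 + t**2 + t**3)
m(l(1, N(1, 6)))*(-489) = (6 + (8 + 1**2 + 3*((1/2)/6))**2 + (8 + 1**2 + 3*((1/2)/6))**3)*(-489) = (6 + (8 + 1 + 3*((1/2)*(1/6)))**2 + (8 + 1 + 3*((1/2)*(1/6)))**3)*(-489) = (6 + (8 + 1 + 3*(1/12))**2 + (8 + 1 + 3*(1/12))**3)*(-489) = (6 + (8 + 1 + 1/4)**2 + (8 + 1 + 1/4)**3)*(-489) = (6 + (37/4)**2 + (37/4)**3)*(-489) = (6 + 1369/16 + 50653/64)*(-489) = (56513/64)*(-489) = -27634857/64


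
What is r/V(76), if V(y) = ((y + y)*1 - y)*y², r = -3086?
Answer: -1543/219488 ≈ -0.0070300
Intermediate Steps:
V(y) = y³ (V(y) = ((2*y)*1 - y)*y² = (2*y - y)*y² = y*y² = y³)
r/V(76) = -3086/(76³) = -3086/438976 = -3086*1/438976 = -1543/219488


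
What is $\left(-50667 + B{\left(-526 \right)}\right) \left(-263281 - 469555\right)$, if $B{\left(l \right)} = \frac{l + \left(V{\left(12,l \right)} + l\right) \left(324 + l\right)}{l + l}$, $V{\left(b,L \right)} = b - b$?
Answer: $37204251630$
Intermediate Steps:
$V{\left(b,L \right)} = 0$
$B{\left(l \right)} = \frac{l + l \left(324 + l\right)}{2 l}$ ($B{\left(l \right)} = \frac{l + \left(0 + l\right) \left(324 + l\right)}{l + l} = \frac{l + l \left(324 + l\right)}{2 l}$)
$\left(-50667 + B{\left(-526 \right)}\right) \left(-263281 - 469555\right) = \left(-50667 + \left(\frac{325}{2} + \frac{1}{2} \left(-526\right)\right)\right) \left(-263281 - 469555\right) = \left(-50667 + \left(\frac{325}{2} - 263\right)\right) \left(-732836\right) = \left(-50667 - \frac{201}{2}\right) \left(-732836\right) = \left(- \frac{101535}{2}\right) \left(-732836\right) = 37204251630$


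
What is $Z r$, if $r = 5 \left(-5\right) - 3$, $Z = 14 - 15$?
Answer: $28$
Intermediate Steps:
$Z = -1$ ($Z = 14 - 15 = -1$)
$r = -28$ ($r = -25 - 3 = -28$)
$Z r = \left(-1\right) \left(-28\right) = 28$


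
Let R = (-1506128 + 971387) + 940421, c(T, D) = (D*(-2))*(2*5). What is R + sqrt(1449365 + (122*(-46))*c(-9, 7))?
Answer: 405680 + sqrt(2235045) ≈ 4.0718e+5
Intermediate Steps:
c(T, D) = -20*D (c(T, D) = -2*D*10 = -20*D)
R = 405680 (R = -534741 + 940421 = 405680)
R + sqrt(1449365 + (122*(-46))*c(-9, 7)) = 405680 + sqrt(1449365 + (122*(-46))*(-20*7)) = 405680 + sqrt(1449365 - 5612*(-140)) = 405680 + sqrt(1449365 + 785680) = 405680 + sqrt(2235045)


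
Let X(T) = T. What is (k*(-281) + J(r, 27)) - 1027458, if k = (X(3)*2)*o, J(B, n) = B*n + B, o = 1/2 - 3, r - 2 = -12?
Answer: -1023523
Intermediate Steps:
r = -10 (r = 2 - 12 = -10)
o = -5/2 (o = 1*(1/2) - 3 = 1/2 - 3 = -5/2 ≈ -2.5000)
J(B, n) = B + B*n
k = -15 (k = (3*2)*(-5/2) = 6*(-5/2) = -15)
(k*(-281) + J(r, 27)) - 1027458 = (-15*(-281) - 10*(1 + 27)) - 1027458 = (4215 - 10*28) - 1027458 = (4215 - 280) - 1027458 = 3935 - 1027458 = -1023523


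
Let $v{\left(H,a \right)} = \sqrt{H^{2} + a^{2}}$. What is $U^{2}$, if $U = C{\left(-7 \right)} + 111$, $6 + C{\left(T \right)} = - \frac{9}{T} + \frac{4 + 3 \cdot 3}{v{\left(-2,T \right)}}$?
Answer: $\frac{29345689}{2597} + \frac{19344 \sqrt{53}}{371} \approx 11679.0$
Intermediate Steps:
$C{\left(T \right)} = -6 - \frac{9}{T} + \frac{13}{\sqrt{4 + T^{2}}}$ ($C{\left(T \right)} = -6 + \left(- \frac{9}{T} + \frac{4 + 3 \cdot 3}{\sqrt{\left(-2\right)^{2} + T^{2}}}\right) = -6 + \left(- \frac{9}{T} + \frac{4 + 9}{\sqrt{4 + T^{2}}}\right) = -6 + \left(- \frac{9}{T} + \frac{13}{\sqrt{4 + T^{2}}}\right) = -6 - \frac{9}{T} + \frac{13}{\sqrt{4 + T^{2}}}$)
$U = \frac{744}{7} + \frac{13 \sqrt{53}}{53}$ ($U = \left(-6 - \frac{9}{-7} + \frac{13}{\sqrt{4 + \left(-7\right)^{2}}}\right) + 111 = \left(-6 - - \frac{9}{7} + \frac{13}{\sqrt{4 + 49}}\right) + 111 = \left(-6 + \frac{9}{7} + \frac{13}{\sqrt{53}}\right) + 111 = \left(-6 + \frac{9}{7} + 13 \frac{\sqrt{53}}{53}\right) + 111 = \left(-6 + \frac{9}{7} + \frac{13 \sqrt{53}}{53}\right) + 111 = \left(- \frac{33}{7} + \frac{13 \sqrt{53}}{53}\right) + 111 = \frac{744}{7} + \frac{13 \sqrt{53}}{53} \approx 108.07$)
$U^{2} = \left(\frac{744}{7} + \frac{13 \sqrt{53}}{53}\right)^{2}$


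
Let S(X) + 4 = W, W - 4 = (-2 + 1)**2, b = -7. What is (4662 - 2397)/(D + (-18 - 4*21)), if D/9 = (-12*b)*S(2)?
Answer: 755/218 ≈ 3.4633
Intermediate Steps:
W = 5 (W = 4 + (-2 + 1)**2 = 4 + (-1)**2 = 4 + 1 = 5)
S(X) = 1 (S(X) = -4 + 5 = 1)
D = 756 (D = 9*(-12*(-7)*1) = 9*(84*1) = 9*84 = 756)
(4662 - 2397)/(D + (-18 - 4*21)) = (4662 - 2397)/(756 + (-18 - 4*21)) = 2265/(756 + (-18 - 84)) = 2265/(756 - 102) = 2265/654 = 2265*(1/654) = 755/218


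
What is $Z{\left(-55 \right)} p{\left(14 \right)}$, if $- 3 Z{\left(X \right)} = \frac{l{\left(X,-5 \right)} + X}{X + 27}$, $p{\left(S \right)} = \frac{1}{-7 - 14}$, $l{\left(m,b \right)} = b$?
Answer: $\frac{5}{147} \approx 0.034014$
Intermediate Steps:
$p{\left(S \right)} = - \frac{1}{21}$ ($p{\left(S \right)} = \frac{1}{-21} = - \frac{1}{21}$)
$Z{\left(X \right)} = - \frac{-5 + X}{3 \left(27 + X\right)}$ ($Z{\left(X \right)} = - \frac{\left(-5 + X\right) \frac{1}{X + 27}}{3} = - \frac{\left(-5 + X\right) \frac{1}{27 + X}}{3} = - \frac{\frac{1}{27 + X} \left(-5 + X\right)}{3} = - \frac{-5 + X}{3 \left(27 + X\right)}$)
$Z{\left(-55 \right)} p{\left(14 \right)} = \frac{5 - -55}{3 \left(27 - 55\right)} \left(- \frac{1}{21}\right) = \frac{5 + 55}{3 \left(-28\right)} \left(- \frac{1}{21}\right) = \frac{1}{3} \left(- \frac{1}{28}\right) 60 \left(- \frac{1}{21}\right) = \left(- \frac{5}{7}\right) \left(- \frac{1}{21}\right) = \frac{5}{147}$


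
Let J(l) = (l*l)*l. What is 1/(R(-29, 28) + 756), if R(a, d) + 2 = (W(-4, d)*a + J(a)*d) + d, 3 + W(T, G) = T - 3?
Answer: -1/681820 ≈ -1.4667e-6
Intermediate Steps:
W(T, G) = -6 + T (W(T, G) = -3 + (T - 3) = -3 + (-3 + T) = -6 + T)
J(l) = l³ (J(l) = l²*l = l³)
R(a, d) = -2 + d - 10*a + d*a³ (R(a, d) = -2 + (((-6 - 4)*a + a³*d) + d) = -2 + ((-10*a + d*a³) + d) = -2 + (d - 10*a + d*a³) = -2 + d - 10*a + d*a³)
1/(R(-29, 28) + 756) = 1/((-2 + 28 - 10*(-29) + 28*(-29)³) + 756) = 1/((-2 + 28 + 290 + 28*(-24389)) + 756) = 1/((-2 + 28 + 290 - 682892) + 756) = 1/(-682576 + 756) = 1/(-681820) = -1/681820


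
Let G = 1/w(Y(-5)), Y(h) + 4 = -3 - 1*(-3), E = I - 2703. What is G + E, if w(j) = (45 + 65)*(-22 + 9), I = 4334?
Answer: 2332329/1430 ≈ 1631.0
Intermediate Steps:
E = 1631 (E = 4334 - 2703 = 1631)
Y(h) = -4 (Y(h) = -4 + (-3 - 1*(-3)) = -4 + (-3 + 3) = -4 + 0 = -4)
w(j) = -1430 (w(j) = 110*(-13) = -1430)
G = -1/1430 (G = 1/(-1430) = -1/1430 ≈ -0.00069930)
G + E = -1/1430 + 1631 = 2332329/1430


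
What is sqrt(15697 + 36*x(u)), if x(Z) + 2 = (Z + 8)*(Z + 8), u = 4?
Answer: sqrt(20809) ≈ 144.25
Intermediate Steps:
x(Z) = -2 + (8 + Z)**2 (x(Z) = -2 + (Z + 8)*(Z + 8) = -2 + (8 + Z)*(8 + Z) = -2 + (8 + Z)**2)
sqrt(15697 + 36*x(u)) = sqrt(15697 + 36*(-2 + (8 + 4)**2)) = sqrt(15697 + 36*(-2 + 12**2)) = sqrt(15697 + 36*(-2 + 144)) = sqrt(15697 + 36*142) = sqrt(15697 + 5112) = sqrt(20809)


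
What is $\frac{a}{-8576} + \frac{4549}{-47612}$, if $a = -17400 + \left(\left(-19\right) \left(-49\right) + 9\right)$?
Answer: $\frac{46542581}{25520032} \approx 1.8238$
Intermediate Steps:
$a = -16460$ ($a = -17400 + \left(931 + 9\right) = -17400 + 940 = -16460$)
$\frac{a}{-8576} + \frac{4549}{-47612} = - \frac{16460}{-8576} + \frac{4549}{-47612} = \left(-16460\right) \left(- \frac{1}{8576}\right) + 4549 \left(- \frac{1}{47612}\right) = \frac{4115}{2144} - \frac{4549}{47612} = \frac{46542581}{25520032}$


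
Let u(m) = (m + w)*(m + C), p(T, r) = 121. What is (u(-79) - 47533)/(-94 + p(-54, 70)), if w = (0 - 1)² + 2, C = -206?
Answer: -25873/27 ≈ -958.26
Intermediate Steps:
w = 3 (w = (-1)² + 2 = 1 + 2 = 3)
u(m) = (-206 + m)*(3 + m) (u(m) = (m + 3)*(m - 206) = (3 + m)*(-206 + m) = (-206 + m)*(3 + m))
(u(-79) - 47533)/(-94 + p(-54, 70)) = ((-618 + (-79)² - 203*(-79)) - 47533)/(-94 + 121) = ((-618 + 6241 + 16037) - 47533)/27 = (21660 - 47533)*(1/27) = -25873*1/27 = -25873/27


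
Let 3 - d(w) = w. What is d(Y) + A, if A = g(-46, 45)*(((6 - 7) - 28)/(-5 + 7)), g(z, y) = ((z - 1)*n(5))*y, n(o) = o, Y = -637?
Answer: 307955/2 ≈ 1.5398e+5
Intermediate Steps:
d(w) = 3 - w
g(z, y) = y*(-5 + 5*z) (g(z, y) = ((z - 1)*5)*y = ((-1 + z)*5)*y = (-5 + 5*z)*y = y*(-5 + 5*z))
A = 306675/2 (A = (5*45*(-1 - 46))*(((6 - 7) - 28)/(-5 + 7)) = (5*45*(-47))*((-1 - 28)/2) = -(-306675)/2 = -10575*(-29/2) = 306675/2 ≈ 1.5334e+5)
d(Y) + A = (3 - 1*(-637)) + 306675/2 = (3 + 637) + 306675/2 = 640 + 306675/2 = 307955/2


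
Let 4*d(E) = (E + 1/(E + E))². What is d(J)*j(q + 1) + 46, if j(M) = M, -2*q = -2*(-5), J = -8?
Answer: -4865/256 ≈ -19.004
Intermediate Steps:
q = -5 (q = -(-1)*(-5) = -½*10 = -5)
d(E) = (E + 1/(2*E))²/4 (d(E) = (E + 1/(E + E))²/4 = (E + 1/(2*E))²/4)
d(J)*j(q + 1) + 46 = ((1/16)*(1 + 2*(-8)²)²/(-8)²)*(-5 + 1) + 46 = ((1/16)*(1/64)*(1 + 2*64)²)*(-4) + 46 = ((1/16)*(1/64)*(1 + 128)²)*(-4) + 46 = ((1/16)*(1/64)*129²)*(-4) + 46 = ((1/16)*(1/64)*16641)*(-4) + 46 = (16641/1024)*(-4) + 46 = -16641/256 + 46 = -4865/256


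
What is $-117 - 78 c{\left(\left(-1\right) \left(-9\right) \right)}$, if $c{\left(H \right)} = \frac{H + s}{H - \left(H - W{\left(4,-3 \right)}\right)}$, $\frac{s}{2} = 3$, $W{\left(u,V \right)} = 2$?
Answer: $-702$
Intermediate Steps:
$s = 6$ ($s = 2 \cdot 3 = 6$)
$c{\left(H \right)} = 3 + \frac{H}{2}$ ($c{\left(H \right)} = \frac{H + 6}{H - \left(-2 + H\right)} = \frac{6 + H}{2} = \left(6 + H\right) \frac{1}{2} = 3 + \frac{H}{2}$)
$-117 - 78 c{\left(\left(-1\right) \left(-9\right) \right)} = -117 - 78 \left(3 + \frac{\left(-1\right) \left(-9\right)}{2}\right) = -117 - 78 \left(3 + \frac{1}{2} \cdot 9\right) = -117 - 78 \left(3 + \frac{9}{2}\right) = -117 - 585 = -702$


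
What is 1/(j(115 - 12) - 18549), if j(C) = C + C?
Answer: -1/18343 ≈ -5.4517e-5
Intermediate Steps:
j(C) = 2*C
1/(j(115 - 12) - 18549) = 1/(2*(115 - 12) - 18549) = 1/(2*103 - 18549) = 1/(206 - 18549) = 1/(-18343) = -1/18343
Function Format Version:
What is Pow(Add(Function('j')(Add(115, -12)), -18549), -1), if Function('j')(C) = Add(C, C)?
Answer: Rational(-1, 18343) ≈ -5.4517e-5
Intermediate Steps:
Function('j')(C) = Mul(2, C)
Pow(Add(Function('j')(Add(115, -12)), -18549), -1) = Pow(Add(Mul(2, Add(115, -12)), -18549), -1) = Pow(Add(Mul(2, 103), -18549), -1) = Pow(Add(206, -18549), -1) = Pow(-18343, -1) = Rational(-1, 18343)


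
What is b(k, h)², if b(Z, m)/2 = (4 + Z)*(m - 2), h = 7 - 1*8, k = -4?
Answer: 0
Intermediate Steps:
h = -1 (h = 7 - 8 = -1)
b(Z, m) = 2*(-2 + m)*(4 + Z) (b(Z, m) = 2*((4 + Z)*(m - 2)) = 2*((4 + Z)*(-2 + m)) = 2*((-2 + m)*(4 + Z)) = 2*(-2 + m)*(4 + Z))
b(k, h)² = (-16 - 4*(-4) + 8*(-1) + 2*(-4)*(-1))² = (-16 + 16 - 8 + 8)² = 0² = 0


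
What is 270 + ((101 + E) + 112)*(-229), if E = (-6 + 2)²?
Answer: -52171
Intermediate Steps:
E = 16 (E = (-4)² = 16)
270 + ((101 + E) + 112)*(-229) = 270 + ((101 + 16) + 112)*(-229) = 270 + (117 + 112)*(-229) = 270 + 229*(-229) = 270 - 52441 = -52171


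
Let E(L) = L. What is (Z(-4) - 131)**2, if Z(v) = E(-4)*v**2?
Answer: 38025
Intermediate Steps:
Z(v) = -4*v**2
(Z(-4) - 131)**2 = (-4*(-4)**2 - 131)**2 = (-4*16 - 131)**2 = (-64 - 131)**2 = (-195)**2 = 38025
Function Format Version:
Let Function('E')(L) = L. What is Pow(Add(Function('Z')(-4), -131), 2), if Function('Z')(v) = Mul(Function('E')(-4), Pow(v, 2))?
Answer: 38025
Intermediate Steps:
Function('Z')(v) = Mul(-4, Pow(v, 2))
Pow(Add(Function('Z')(-4), -131), 2) = Pow(Add(Mul(-4, Pow(-4, 2)), -131), 2) = Pow(Add(Mul(-4, 16), -131), 2) = Pow(Add(-64, -131), 2) = Pow(-195, 2) = 38025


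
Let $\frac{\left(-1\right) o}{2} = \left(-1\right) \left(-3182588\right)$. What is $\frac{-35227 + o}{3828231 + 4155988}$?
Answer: $- \frac{6400403}{7984219} \approx -0.80163$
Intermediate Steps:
$o = -6365176$ ($o = - 2 \left(\left(-1\right) \left(-3182588\right)\right) = \left(-2\right) 3182588 = -6365176$)
$\frac{-35227 + o}{3828231 + 4155988} = \frac{-35227 - 6365176}{3828231 + 4155988} = - \frac{6400403}{7984219}$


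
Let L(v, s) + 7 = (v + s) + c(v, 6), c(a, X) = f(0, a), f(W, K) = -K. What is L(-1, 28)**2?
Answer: 441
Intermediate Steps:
c(a, X) = -a
L(v, s) = -7 + s (L(v, s) = -7 + ((v + s) - v) = -7 + ((s + v) - v) = -7 + s)
L(-1, 28)**2 = (-7 + 28)**2 = 21**2 = 441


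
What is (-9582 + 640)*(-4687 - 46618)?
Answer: 458769310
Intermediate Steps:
(-9582 + 640)*(-4687 - 46618) = -8942*(-51305) = 458769310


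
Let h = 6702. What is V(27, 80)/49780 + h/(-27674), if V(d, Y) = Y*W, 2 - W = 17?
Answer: -9170859/34440293 ≈ -0.26628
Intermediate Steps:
W = -15 (W = 2 - 1*17 = 2 - 17 = -15)
V(d, Y) = -15*Y (V(d, Y) = Y*(-15) = -15*Y)
V(27, 80)/49780 + h/(-27674) = -15*80/49780 + 6702/(-27674) = -1200*1/49780 + 6702*(-1/27674) = -60/2489 - 3351/13837 = -9170859/34440293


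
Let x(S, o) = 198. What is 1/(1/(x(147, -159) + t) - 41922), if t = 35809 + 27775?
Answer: -63782/2673869003 ≈ -2.3854e-5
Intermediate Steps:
t = 63584
1/(1/(x(147, -159) + t) - 41922) = 1/(1/(198 + 63584) - 41922) = 1/(1/63782 - 41922) = 1/(-2673869003/63782) = -63782/2673869003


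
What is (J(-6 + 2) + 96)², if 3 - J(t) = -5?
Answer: 10816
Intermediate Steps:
J(t) = 8 (J(t) = 3 - 1*(-5) = 3 + 5 = 8)
(J(-6 + 2) + 96)² = (8 + 96)² = 104² = 10816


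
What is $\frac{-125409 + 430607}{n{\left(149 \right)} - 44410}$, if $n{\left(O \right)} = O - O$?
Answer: $- \frac{152599}{22205} \approx -6.8723$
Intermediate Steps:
$n{\left(O \right)} = 0$
$\frac{-125409 + 430607}{n{\left(149 \right)} - 44410} = \frac{-125409 + 430607}{0 - 44410} = \frac{305198}{-44410} = 305198 \left(- \frac{1}{44410}\right) = - \frac{152599}{22205}$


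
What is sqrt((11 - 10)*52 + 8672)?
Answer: 2*sqrt(2181) ≈ 93.402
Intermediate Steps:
sqrt((11 - 10)*52 + 8672) = sqrt(1*52 + 8672) = sqrt(52 + 8672) = sqrt(8724) = 2*sqrt(2181)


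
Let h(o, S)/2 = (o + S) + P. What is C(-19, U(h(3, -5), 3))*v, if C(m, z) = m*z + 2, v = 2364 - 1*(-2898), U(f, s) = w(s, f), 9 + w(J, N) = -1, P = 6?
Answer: 1010304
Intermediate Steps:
h(o, S) = 12 + 2*S + 2*o (h(o, S) = 2*((o + S) + 6) = 2*((S + o) + 6) = 2*(6 + S + o) = 12 + 2*S + 2*o)
w(J, N) = -10 (w(J, N) = -9 - 1 = -10)
U(f, s) = -10
v = 5262 (v = 2364 + 2898 = 5262)
C(m, z) = 2 + m*z
C(-19, U(h(3, -5), 3))*v = (2 - 19*(-10))*5262 = (2 + 190)*5262 = 192*5262 = 1010304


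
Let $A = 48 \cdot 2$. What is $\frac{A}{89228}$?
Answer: $\frac{24}{22307} \approx 0.0010759$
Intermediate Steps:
$A = 96$
$\frac{A}{89228} = \frac{96}{89228} = 96 \cdot \frac{1}{89228} = \frac{24}{22307}$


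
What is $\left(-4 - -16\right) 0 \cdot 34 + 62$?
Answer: $62$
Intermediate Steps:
$\left(-4 - -16\right) 0 \cdot 34 + 62 = \left(-4 + 16\right) 0 \cdot 34 + 62 = 12 \cdot 0 \cdot 34 + 62 = 0 \cdot 34 + 62 = 0 + 62 = 62$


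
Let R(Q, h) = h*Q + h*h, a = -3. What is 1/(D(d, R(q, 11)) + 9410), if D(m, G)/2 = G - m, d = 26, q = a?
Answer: 1/9534 ≈ 0.00010489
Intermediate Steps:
q = -3
R(Q, h) = h² + Q*h (R(Q, h) = Q*h + h² = h² + Q*h)
D(m, G) = -2*m + 2*G (D(m, G) = 2*(G - m) = -2*m + 2*G)
1/(D(d, R(q, 11)) + 9410) = 1/((-2*26 + 2*(11*(-3 + 11))) + 9410) = 1/((-52 + 2*(11*8)) + 9410) = 1/((-52 + 2*88) + 9410) = 1/((-52 + 176) + 9410) = 1/(124 + 9410) = 1/9534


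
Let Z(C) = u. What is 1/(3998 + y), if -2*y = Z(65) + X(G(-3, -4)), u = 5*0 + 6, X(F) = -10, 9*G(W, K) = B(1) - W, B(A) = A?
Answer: 1/4000 ≈ 0.00025000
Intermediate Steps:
G(W, K) = 1/9 - W/9 (G(W, K) = (1 - W)/9 = 1/9 - W/9)
u = 6 (u = 0 + 6 = 6)
Z(C) = 6
y = 2 (y = -(6 - 10)/2 = -1/2*(-4) = 2)
1/(3998 + y) = 1/(3998 + 2) = 1/4000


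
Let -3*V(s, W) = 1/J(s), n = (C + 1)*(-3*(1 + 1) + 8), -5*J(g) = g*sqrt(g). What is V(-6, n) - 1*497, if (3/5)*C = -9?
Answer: -497 + 5*I*sqrt(6)/108 ≈ -497.0 + 0.1134*I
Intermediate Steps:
C = -15 (C = (5/3)*(-9) = -15)
J(g) = -g**(3/2)/5 (J(g) = -g*sqrt(g)/5 = -g**(3/2)/5)
n = -28 (n = (-15 + 1)*(-3*(1 + 1) + 8) = -14*(-3*2 + 8) = -14*(-6 + 8) = -14*2 = -28)
V(s, W) = 5/(3*s**(3/2)) (V(s, W) = -(-5/s**(3/2))/3 = -(-5)/(3*s**(3/2)) = 5/(3*s**(3/2)))
V(-6, n) - 1*497 = 5/(3*(-6)**(3/2)) - 1*497 = 5*(I*sqrt(6)/36)/3 - 497 = 5*I*sqrt(6)/108 - 497 = -497 + 5*I*sqrt(6)/108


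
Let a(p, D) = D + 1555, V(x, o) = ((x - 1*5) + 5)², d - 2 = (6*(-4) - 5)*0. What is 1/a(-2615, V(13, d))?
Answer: 1/1724 ≈ 0.00058005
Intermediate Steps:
d = 2 (d = 2 + (6*(-4) - 5)*0 = 2 + (-24 - 5)*0 = 2 - 29*0 = 2 + 0 = 2)
V(x, o) = x² (V(x, o) = ((x - 5) + 5)² = ((-5 + x) + 5)² = x²)
a(p, D) = 1555 + D
1/a(-2615, V(13, d)) = 1/(1555 + 13²) = 1/(1555 + 169) = 1/1724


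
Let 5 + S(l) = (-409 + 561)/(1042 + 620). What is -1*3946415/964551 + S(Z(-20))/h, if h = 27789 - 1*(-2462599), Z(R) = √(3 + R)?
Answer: -2722386274316383/665383427313276 ≈ -4.0915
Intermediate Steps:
h = 2490388 (h = 27789 + 2462599 = 2490388)
S(l) = -4079/831 (S(l) = -5 + (-409 + 561)/(1042 + 620) = -5 + 152/1662 = -5 + 152*(1/1662) = -5 + 76/831 = -4079/831)
-1*3946415/964551 + S(Z(-20))/h = -1*3946415/964551 - 4079/831/2490388 = -3946415*1/964551 - 4079/831*1/2490388 = -3946415/964551 - 4079/2069512428 = -2722386274316383/665383427313276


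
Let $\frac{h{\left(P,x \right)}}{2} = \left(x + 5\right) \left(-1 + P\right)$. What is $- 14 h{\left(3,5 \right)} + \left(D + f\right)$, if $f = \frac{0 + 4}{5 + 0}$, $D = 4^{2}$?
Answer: $- \frac{2716}{5} \approx -543.2$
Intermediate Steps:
$D = 16$
$f = \frac{4}{5} \approx 0.8$
$h{\left(P,x \right)} = 2 \left(-1 + P\right) \left(5 + x\right)$ ($h{\left(P,x \right)} = 2 \left(x + 5\right) \left(-1 + P\right) = 2 \left(5 + x\right) \left(-1 + P\right) = 2 \left(-1 + P\right) \left(5 + x\right)$)
$- 14 h{\left(3,5 \right)} + \left(D + f\right) = - 14 \left(-10 - 10 + 10 \cdot 3 + 2 \cdot 3 \cdot 5\right) + \left(16 + \frac{4}{5}\right) = - 14 \left(-10 - 10 + 30 + 30\right) + \frac{84}{5} = \left(-14\right) 40 + \frac{84}{5} = -560 + \frac{84}{5} = - \frac{2716}{5}$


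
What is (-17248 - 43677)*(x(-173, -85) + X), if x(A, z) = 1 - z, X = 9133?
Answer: -561667575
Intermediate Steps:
(-17248 - 43677)*(x(-173, -85) + X) = (-17248 - 43677)*((1 - 1*(-85)) + 9133) = -60925*((1 + 85) + 9133) = -60925*(86 + 9133) = -60925*9219 = -561667575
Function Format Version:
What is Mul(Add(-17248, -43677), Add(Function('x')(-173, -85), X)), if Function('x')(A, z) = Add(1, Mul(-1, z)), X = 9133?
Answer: -561667575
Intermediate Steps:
Mul(Add(-17248, -43677), Add(Function('x')(-173, -85), X)) = Mul(Add(-17248, -43677), Add(Add(1, Mul(-1, -85)), 9133)) = Mul(-60925, Add(Add(1, 85), 9133)) = Mul(-60925, Add(86, 9133)) = Mul(-60925, 9219) = -561667575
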